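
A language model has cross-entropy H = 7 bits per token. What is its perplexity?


Perplexity formula: PP = 2^H
H = 7
PP = 2^7
Steps: 2^1 = 2, 2^2 = 4, 2^3 = 8, 2^4 = 16, 2^5 = 32, 2^6 = 64, 2^7 = 128
PP = 128

128


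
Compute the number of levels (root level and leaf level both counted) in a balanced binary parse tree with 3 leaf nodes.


In a balanced binary tree with n leaves the deepest leaf is ceil(log2(n)) edges below the root,
so counting node levels inclusive of root and leaves gives ceil(log2(n)) + 1 levels.
log2(3) = 1.5850
ceil(1.5850) = 2
levels = 2 + 1 = 3

3


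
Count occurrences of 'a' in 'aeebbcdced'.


Scanning 'aeebbcdced' for 'a':
  Position 0: 'a' -> MATCH (count: 1)
Total occurrences of 'a': 1

1


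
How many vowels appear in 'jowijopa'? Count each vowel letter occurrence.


Scanning each character of 'jowijopa':
  Position 1: 'j' -> consonant (running count: 0)
  Position 2: 'o' -> vowel (running count: 1)
  Position 3: 'w' -> consonant (running count: 1)
  Position 4: 'i' -> vowel (running count: 2)
  Position 5: 'j' -> consonant (running count: 2)
  Position 6: 'o' -> vowel (running count: 3)
  Position 7: 'p' -> consonant (running count: 3)
  Position 8: 'a' -> vowel (running count: 4)
Total vowels: 4

4


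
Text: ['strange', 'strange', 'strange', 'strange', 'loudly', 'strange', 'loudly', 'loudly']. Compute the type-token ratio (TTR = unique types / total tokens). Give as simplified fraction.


Tokens: 8
Unique types: ('loudly', 'strange') = 2
TTR = 2/8
Simplify: divide both by 2 -> 1/4
TTR = 1/4

1/4


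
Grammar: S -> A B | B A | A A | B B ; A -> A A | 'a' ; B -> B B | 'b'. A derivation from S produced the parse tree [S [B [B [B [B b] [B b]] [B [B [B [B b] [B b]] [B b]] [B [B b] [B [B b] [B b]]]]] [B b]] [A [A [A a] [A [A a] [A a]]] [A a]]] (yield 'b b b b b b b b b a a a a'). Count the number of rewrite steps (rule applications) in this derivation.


Every bracketed nonterminal node [X ...] in the tree is produced by exactly one rule application.
Reading the tree off as a leftmost derivation:
  Step 1: S  =>  B A   (applied S -> B A)
  Step 2: B A  =>  B B A   (applied B -> B B)
  Step 3: B B A  =>  B B B A   (applied B -> B B)
  Step 4: B B B A  =>  B B B B A   (applied B -> B B)
  Step 5: B B B B A  =>  b B B B A   (applied B -> b)
  Step 6: b B B B A  =>  b b B B A   (applied B -> b)
  Step 7: b b B B A  =>  b b B B B A   (applied B -> B B)
  Step 8: b b B B B A  =>  b b B B B B A   (applied B -> B B)
  Step 9: b b B B B B A  =>  b b B B B B B A   (applied B -> B B)
  Step 10: b b B B B B B A  =>  b b b B B B B A   (applied B -> b)
  Step 11: b b b B B B B A  =>  b b b b B B B A   (applied B -> b)
  Step 12: b b b b B B B A  =>  b b b b b B B A   (applied B -> b)
  Step 13: b b b b b B B A  =>  b b b b b B B B A   (applied B -> B B)
  Step 14: b b b b b B B B A  =>  b b b b b b B B A   (applied B -> b)
  Step 15: b b b b b b B B A  =>  b b b b b b B B B A   (applied B -> B B)
  Step 16: b b b b b b B B B A  =>  b b b b b b b B B A   (applied B -> b)
  Step 17: b b b b b b b B B A  =>  b b b b b b b b B A   (applied B -> b)
  Step 18: b b b b b b b b B A  =>  b b b b b b b b b A   (applied B -> b)
  Step 19: b b b b b b b b b A  =>  b b b b b b b b b A A   (applied A -> A A)
  Step 20: b b b b b b b b b A A  =>  b b b b b b b b b A A A   (applied A -> A A)
  Step 21: b b b b b b b b b A A A  =>  b b b b b b b b b a A A   (applied A -> a)
  Step 22: b b b b b b b b b a A A  =>  b b b b b b b b b a A A A   (applied A -> A A)
  Step 23: b b b b b b b b b a A A A  =>  b b b b b b b b b a a A A   (applied A -> a)
  Step 24: b b b b b b b b b a a A A  =>  b b b b b b b b b a a a A   (applied A -> a)
  Step 25: b b b b b b b b b a a a A  =>  b b b b b b b b b a a a a   (applied A -> a)
Final yield: b b b b b b b b b a a a a
Total rewrite steps: 25

25


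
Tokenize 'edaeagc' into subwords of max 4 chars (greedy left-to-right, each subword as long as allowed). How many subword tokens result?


'edaeagc' has 7 characters.
Chunking with max size 4:
  Chunk 1: 'edae' (positions 0-3)
  Chunk 2: 'agc' (positions 4-6)
Total chunks: ceil(7 / 4) = 2

2


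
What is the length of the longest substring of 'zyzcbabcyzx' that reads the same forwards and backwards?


Scanning 'zyzcbabcyzx' for palindromic substrings.
Substring at positions 3-7: 'cbabc'.
Check: reverse('cbabc') = 'cbabc' -> palindrome confirmed.
Neighbouring characters ('z' / 'y') break symmetry, so it cannot extend further.
No longer palindromic substring exists; longest length = 5

5


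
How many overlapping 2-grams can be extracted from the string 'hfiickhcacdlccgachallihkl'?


String 'hfiickhcacdlccgachallihkl' has length L = 25.
Number of overlapping n-grams = L - n + 1
Substituting: 25 - 2 + 1 = 24

24


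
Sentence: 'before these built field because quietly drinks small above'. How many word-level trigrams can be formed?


Word trigrams from [9] words:
  Trigram 1: (before these built)
  Trigram 2: (these built field)
  Trigram 3: (built field because)
  Trigram 4: (field because quietly)
  Trigram 5: (because quietly drinks)
  Trigram 6: (quietly drinks small)
  Trigram 7: (drinks small above)
Total word trigrams: 9 - 2 = 7

7


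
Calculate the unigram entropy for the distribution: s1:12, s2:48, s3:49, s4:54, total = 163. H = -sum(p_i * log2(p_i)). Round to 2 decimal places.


Computing entropy H = -sum(p_i * log2(p_i)):
  s1: p = 12/163 = 0.0736, -p*log2(p) = 0.2771
  s2: p = 48/163 = 0.2945, -p*log2(p) = 0.5194
  s3: p = 49/163 = 0.3006, -p*log2(p) = 0.5213
  s4: p = 54/163 = 0.3313, -p*log2(p) = 0.5280
H = sum of terms = 1.8458
Rounded to 2 decimals: 1.85

1.85


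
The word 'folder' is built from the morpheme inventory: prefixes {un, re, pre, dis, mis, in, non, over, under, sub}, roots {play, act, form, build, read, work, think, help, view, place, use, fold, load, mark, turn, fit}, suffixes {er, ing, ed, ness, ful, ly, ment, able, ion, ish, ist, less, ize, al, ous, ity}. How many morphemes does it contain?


Segmenting 'folder' against the inventory:
  'fold' -> root (morpheme 1)
  'er' -> suffix (morpheme 2)
Total morphemes: 2

2


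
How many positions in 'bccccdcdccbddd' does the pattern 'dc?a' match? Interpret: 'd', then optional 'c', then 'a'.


Pattern: dc?a means 'd', then optional 'c', then 'a'.
Scanning 'bccccdcdccbddd' position-by-position:
  Pos 0: window 'bcc' -> no
  Pos 1: window 'ccc' -> no
  Pos 2: window 'ccc' -> no
  Pos 3: window 'ccd' -> no
  Pos 4: window 'cdc' -> no
  Pos 5: window 'dcd' -> no
  Pos 6: window 'cdc' -> no
  Pos 7: window 'dcc' -> no
  Pos 8: window 'ccb' -> no
  Pos 9: window 'cbd' -> no
  Pos 10: window 'bdd' -> no
  Pos 11: window 'ddd' -> no
  Pos 12: window 'dd' -> no
  Pos 13: window 'd' -> no
Total matches: 0

0


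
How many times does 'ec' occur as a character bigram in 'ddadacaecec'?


Scanning 'ddadacaecec' for bigram 'ec':
  Position 0: 'dd' -> no
  Position 1: 'da' -> no
  Position 2: 'ad' -> no
  Position 3: 'da' -> no
  Position 4: 'ac' -> no
  Position 5: 'ca' -> no
  Position 6: 'ae' -> no
  Position 7: 'ec' -> MATCH
  Position 8: 'ce' -> no
  Position 9: 'ec' -> MATCH
Total matches: 2

2


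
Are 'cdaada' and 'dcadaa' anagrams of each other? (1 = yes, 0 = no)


Sort characters of 'cdaada': 'aaacdd'
Sort characters of 'dcadaa': 'aaacdd'
Sorted forms match -> they ARE anagrams
Result: 1

1


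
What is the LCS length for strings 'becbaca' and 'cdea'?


DP table for LCS of 'becbaca' and 'cdea':
       c  d  e  a
    0  0  0  0  0
  b 0  0  0  0  0
  e 0  0  0  1  1
  c 0  1  1  1  1
  b 0  1  1  1  1
  a 0  1  1  1  2
  c 0  1  1  1  2
  a 0  1  1  1  2
LCS: 'ea'
LCS length = 2

2


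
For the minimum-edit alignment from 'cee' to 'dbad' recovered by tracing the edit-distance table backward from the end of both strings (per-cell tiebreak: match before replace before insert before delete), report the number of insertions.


Edit distance = 4. Backtracking from cell (3, 4) with preference match > replace > insert > delete,
then listing the resulting alignment 'cee' -> 'dbad' left to right:
  Step 1: insert 'd' [insertion #1]
  Step 2: replace c->b
  Step 3: replace e->a
  Step 4: replace e->d
Total insertions: 1

1


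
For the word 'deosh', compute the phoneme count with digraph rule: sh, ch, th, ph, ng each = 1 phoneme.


Parsing 'deosh' greedily, digraphs first:
  'd' -> consonant phoneme (phonemes so far: 1)
  'e' -> vowel phoneme (phonemes so far: 2)
  'o' -> vowel phoneme (phonemes so far: 3)
  'sh' -> digraph (1 consonant phoneme) (phonemes so far: 4)
Total phonemes: 4

4


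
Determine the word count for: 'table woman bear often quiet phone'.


Counting words by splitting on spaces:
  Word 1: 'table'
  Word 2: 'woman'
  Word 3: 'bear'
  Word 4: 'often'
  Word 5: 'quiet'
  Word 6: 'phone'
Total words: 6

6


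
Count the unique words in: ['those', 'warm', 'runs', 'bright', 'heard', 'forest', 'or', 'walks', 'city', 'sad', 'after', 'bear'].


Listing all tokens and tracking unique types:
  Token 1: 'those' -> NEW (unique so far: 1)
  Token 2: 'warm' -> NEW (unique so far: 2)
  Token 3: 'runs' -> NEW (unique so far: 3)
  Token 4: 'bright' -> NEW (unique so far: 4)
  Token 5: 'heard' -> NEW (unique so far: 5)
  Token 6: 'forest' -> NEW (unique so far: 6)
  Token 7: 'or' -> NEW (unique so far: 7)
  Token 8: 'walks' -> NEW (unique so far: 8)
  Token 9: 'city' -> NEW (unique so far: 9)
  Token 10: 'sad' -> NEW (unique so far: 10)
  Token 11: 'after' -> NEW (unique so far: 11)
  Token 12: 'bear' -> NEW (unique so far: 12)
Unique types: ('after', 'bear', 'bright', 'city', 'forest', 'heard', 'or', 'runs', 'sad', 'those', 'walks', 'warm')
Vocabulary size: 12

12


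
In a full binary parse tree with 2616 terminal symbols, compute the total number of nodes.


Leaf nodes (terminals): 2616
Internal nodes = n - 1 = 2616 - 1 = 2615
Total = leaves + internal = 2616 + 2615 = 5231

5231


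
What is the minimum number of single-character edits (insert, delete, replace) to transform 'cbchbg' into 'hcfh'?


Building DP table for s1='cbchbg' (len 6) and s2='hcfh' (len 4):
       h  c  f  h
    0  1  2  3  4
  c 1  1  1  2  3
  b 2  2  2  2  3
  c 3  3  2  3  3
  h 4  3  3  3  3
  b 5  4  4  4  4
  g 6  5  5  5  5
Edit distance = dp[6][4] = 5

5


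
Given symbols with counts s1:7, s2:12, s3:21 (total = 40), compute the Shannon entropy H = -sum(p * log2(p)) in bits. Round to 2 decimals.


Computing entropy H = -sum(p_i * log2(p_i)):
  s1: p = 7/40 = 0.1750, -p*log2(p) = 0.4401
  s2: p = 12/40 = 0.3000, -p*log2(p) = 0.5211
  s3: p = 21/40 = 0.5250, -p*log2(p) = 0.4880
H = sum of terms = 1.4492
Rounded to 2 decimals: 1.45

1.45


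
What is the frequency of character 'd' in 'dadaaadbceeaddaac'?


Scanning 'dadaaadbceeaddaac' for 'd':
  Position 0: 'd' -> MATCH (count: 1)
  Position 2: 'd' -> MATCH (count: 2)
  Position 6: 'd' -> MATCH (count: 3)
  Position 12: 'd' -> MATCH (count: 4)
  Position 13: 'd' -> MATCH (count: 5)
Total occurrences of 'd': 5

5


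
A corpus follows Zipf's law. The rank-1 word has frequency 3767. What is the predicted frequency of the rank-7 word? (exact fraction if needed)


Zipf's law: freq(rank) = f1 / rank
f1 = 3767, rank = 7
freq = 3767 / 7
GCD(3767, 7) = 1
Simplified: 3767/7

3767/7


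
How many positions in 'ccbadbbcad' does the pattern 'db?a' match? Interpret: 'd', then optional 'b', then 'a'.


Pattern: db?a means 'd', then optional 'b', then 'a'.
Scanning 'ccbadbbcad' position-by-position:
  Pos 0: window 'ccb' -> no
  Pos 1: window 'cba' -> no
  Pos 2: window 'bad' -> no
  Pos 3: window 'adb' -> no
  Pos 4: window 'dbb' -> no
  Pos 5: window 'bbc' -> no
  Pos 6: window 'bca' -> no
  Pos 7: window 'cad' -> no
  Pos 8: window 'ad' -> no
  Pos 9: window 'd' -> no
Total matches: 0

0


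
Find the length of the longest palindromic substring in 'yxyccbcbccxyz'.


Scanning 'yxyccbcbccxyz' for palindromic substrings.
Substring at positions 3-9: 'ccbcbcc'.
Check: reverse('ccbcbcc') = 'ccbcbcc' -> palindrome confirmed.
Neighbouring characters ('y' / 'x') break symmetry, so it cannot extend further.
No longer palindromic substring exists; longest length = 7

7


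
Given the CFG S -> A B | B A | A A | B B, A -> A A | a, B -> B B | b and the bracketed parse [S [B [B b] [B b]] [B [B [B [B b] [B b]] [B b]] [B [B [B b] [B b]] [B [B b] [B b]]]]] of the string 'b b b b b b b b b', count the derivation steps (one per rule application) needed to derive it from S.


Every bracketed nonterminal node [X ...] in the tree is produced by exactly one rule application.
Reading the tree off as a leftmost derivation:
  Step 1: S  =>  B B   (applied S -> B B)
  Step 2: B B  =>  B B B   (applied B -> B B)
  Step 3: B B B  =>  b B B   (applied B -> b)
  Step 4: b B B  =>  b b B   (applied B -> b)
  Step 5: b b B  =>  b b B B   (applied B -> B B)
  Step 6: b b B B  =>  b b B B B   (applied B -> B B)
  Step 7: b b B B B  =>  b b B B B B   (applied B -> B B)
  Step 8: b b B B B B  =>  b b b B B B   (applied B -> b)
  Step 9: b b b B B B  =>  b b b b B B   (applied B -> b)
  Step 10: b b b b B B  =>  b b b b b B   (applied B -> b)
  Step 11: b b b b b B  =>  b b b b b B B   (applied B -> B B)
  Step 12: b b b b b B B  =>  b b b b b B B B   (applied B -> B B)
  Step 13: b b b b b B B B  =>  b b b b b b B B   (applied B -> b)
  Step 14: b b b b b b B B  =>  b b b b b b b B   (applied B -> b)
  Step 15: b b b b b b b B  =>  b b b b b b b B B   (applied B -> B B)
  Step 16: b b b b b b b B B  =>  b b b b b b b b B   (applied B -> b)
  Step 17: b b b b b b b b B  =>  b b b b b b b b b   (applied B -> b)
Final yield: b b b b b b b b b
Total rewrite steps: 17

17


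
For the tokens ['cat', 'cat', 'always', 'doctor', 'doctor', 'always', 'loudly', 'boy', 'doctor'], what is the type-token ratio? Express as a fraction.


Tokens: 9
Unique types: ('always', 'boy', 'cat', 'doctor', 'loudly') = 5
TTR = 5/9
Already in lowest terms.

5/9


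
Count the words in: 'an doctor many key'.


Counting words by splitting on spaces:
  Word 1: 'an'
  Word 2: 'doctor'
  Word 3: 'many'
  Word 4: 'key'
Total words: 4

4


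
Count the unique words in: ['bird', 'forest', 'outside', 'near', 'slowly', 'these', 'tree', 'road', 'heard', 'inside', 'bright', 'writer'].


Listing all tokens and tracking unique types:
  Token 1: 'bird' -> NEW (unique so far: 1)
  Token 2: 'forest' -> NEW (unique so far: 2)
  Token 3: 'outside' -> NEW (unique so far: 3)
  Token 4: 'near' -> NEW (unique so far: 4)
  Token 5: 'slowly' -> NEW (unique so far: 5)
  Token 6: 'these' -> NEW (unique so far: 6)
  Token 7: 'tree' -> NEW (unique so far: 7)
  Token 8: 'road' -> NEW (unique so far: 8)
  Token 9: 'heard' -> NEW (unique so far: 9)
  Token 10: 'inside' -> NEW (unique so far: 10)
  Token 11: 'bright' -> NEW (unique so far: 11)
  Token 12: 'writer' -> NEW (unique so far: 12)
Unique types: ('bird', 'bright', 'forest', 'heard', 'inside', 'near', 'outside', 'road', 'slowly', 'these', 'tree', 'writer')
Vocabulary size: 12

12


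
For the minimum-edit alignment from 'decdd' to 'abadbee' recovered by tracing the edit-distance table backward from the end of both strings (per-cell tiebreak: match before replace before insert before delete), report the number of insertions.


Edit distance = 6. Backtracking from cell (5, 7) with preference match > replace > insert > delete,
then listing the resulting alignment 'decdd' -> 'abadbee' left to right:
  Step 1: replace d->a
  Step 2: replace e->b
  Step 3: replace c->a
  Step 4: keep 'd'
  Step 5: insert 'b' [insertion #1]
  Step 6: insert 'e' [insertion #2]
  Step 7: replace d->e
Total insertions: 2

2


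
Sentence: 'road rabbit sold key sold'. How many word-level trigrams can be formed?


Word trigrams from [5] words:
  Trigram 1: (road rabbit sold)
  Trigram 2: (rabbit sold key)
  Trigram 3: (sold key sold)
Total word trigrams: 5 - 2 = 3

3


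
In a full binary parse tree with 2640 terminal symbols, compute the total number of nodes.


Leaf nodes (terminals): 2640
Internal nodes = n - 1 = 2640 - 1 = 2639
Total = leaves + internal = 2640 + 2639 = 5279

5279


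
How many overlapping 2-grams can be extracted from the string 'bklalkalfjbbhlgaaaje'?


String 'bklalkalfjbbhlgaaaje' has length L = 20.
Number of overlapping n-grams = L - n + 1
Substituting: 20 - 2 + 1 = 19

19


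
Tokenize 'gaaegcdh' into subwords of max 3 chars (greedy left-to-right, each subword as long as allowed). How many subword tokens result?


'gaaegcdh' has 8 characters.
Chunking with max size 3:
  Chunk 1: 'gaa' (positions 0-2)
  Chunk 2: 'egc' (positions 3-5)
  Chunk 3: 'dh' (positions 6-7)
Total chunks: ceil(8 / 3) = 3

3


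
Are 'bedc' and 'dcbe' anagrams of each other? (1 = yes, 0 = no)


Sort characters of 'bedc': 'bcde'
Sort characters of 'dcbe': 'bcde'
Sorted forms match -> they ARE anagrams
Result: 1

1


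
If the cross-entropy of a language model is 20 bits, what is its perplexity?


Perplexity formula: PP = 2^H
H = 20
PP = 2^20
PP = 2^20 = 1048576

1048576


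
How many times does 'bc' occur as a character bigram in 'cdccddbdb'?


Scanning 'cdccddbdb' for bigram 'bc':
  Position 0: 'cd' -> no
  Position 1: 'dc' -> no
  Position 2: 'cc' -> no
  Position 3: 'cd' -> no
  Position 4: 'dd' -> no
  Position 5: 'db' -> no
  Position 6: 'bd' -> no
  Position 7: 'db' -> no
Total matches: 0

0


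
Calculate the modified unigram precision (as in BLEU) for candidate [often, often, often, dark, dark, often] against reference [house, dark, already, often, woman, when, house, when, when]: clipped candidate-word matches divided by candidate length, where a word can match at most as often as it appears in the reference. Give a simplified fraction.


Reference word counts: {'already': 1, 'dark': 1, 'house': 2, 'often': 1, 'when': 3, 'woman': 1}
Checking each candidate word (with clipping):
  'often' -> in reference (ref count 1, used 1/1) -> match (matches: 1)
  'often' -> ref count 1 already used up (1/1) -> clipped, no match (matches: 1)
  'often' -> ref count 1 already used up (1/1) -> clipped, no match (matches: 1)
  'dark' -> in reference (ref count 1, used 1/1) -> match (matches: 2)
  'dark' -> ref count 1 already used up (1/1) -> clipped, no match (matches: 2)
  'often' -> ref count 1 already used up (1/1) -> clipped, no match (matches: 2)
Clipped matches: 2, Candidate length: 6
Precision = 2/6 = 1/3

1/3


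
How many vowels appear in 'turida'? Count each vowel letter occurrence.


Scanning each character of 'turida':
  Position 1: 't' -> consonant (running count: 0)
  Position 2: 'u' -> vowel (running count: 1)
  Position 3: 'r' -> consonant (running count: 1)
  Position 4: 'i' -> vowel (running count: 2)
  Position 5: 'd' -> consonant (running count: 2)
  Position 6: 'a' -> vowel (running count: 3)
Total vowels: 3

3


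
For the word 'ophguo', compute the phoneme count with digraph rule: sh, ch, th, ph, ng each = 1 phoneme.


Parsing 'ophguo' greedily, digraphs first:
  'o' -> vowel phoneme (phonemes so far: 1)
  'ph' -> digraph (1 consonant phoneme) (phonemes so far: 2)
  'g' -> consonant phoneme (phonemes so far: 3)
  'u' -> vowel phoneme (phonemes so far: 4)
  'o' -> vowel phoneme (phonemes so far: 5)
Total phonemes: 5

5


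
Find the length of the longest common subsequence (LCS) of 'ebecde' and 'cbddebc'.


DP table for LCS of 'ebecde' and 'cbddebc':
       c  b  d  d  e  b  c
    0  0  0  0  0  0  0  0
  e 0  0  0  0  0  1  1  1
  b 0  0  1  1  1  1  2  2
  e 0  0  1  1  1  2  2  2
  c 0  1  1  1  1  2  2  3
  d 0  1  1  2  2  2  2  3
  e 0  1  1  2  2  3  3  3
LCS: 'ebc'
LCS length = 3

3


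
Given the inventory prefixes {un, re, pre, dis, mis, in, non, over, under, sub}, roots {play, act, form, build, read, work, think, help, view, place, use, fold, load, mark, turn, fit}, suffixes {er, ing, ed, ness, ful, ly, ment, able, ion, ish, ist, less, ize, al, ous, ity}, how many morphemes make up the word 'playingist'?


Segmenting 'playingist' against the inventory:
  'play' -> root (morpheme 1)
  'ing' -> suffix (morpheme 2)
  'ist' -> suffix (morpheme 3)
Total morphemes: 3

3


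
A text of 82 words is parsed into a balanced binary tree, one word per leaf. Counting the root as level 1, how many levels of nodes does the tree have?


In a balanced binary tree with n leaves the deepest leaf is ceil(log2(n)) edges below the root,
so counting node levels inclusive of root and leaves gives ceil(log2(n)) + 1 levels.
log2(82) = 6.3576
ceil(6.3576) = 7
levels = 7 + 1 = 8

8


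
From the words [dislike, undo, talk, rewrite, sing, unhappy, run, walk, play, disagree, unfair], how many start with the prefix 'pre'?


Checking each word for prefix 'pre':
  'dislike' -> no (count: 0)
  'undo' -> no (count: 0)
  'talk' -> no (count: 0)
  'rewrite' -> no (count: 0)
  'sing' -> no (count: 0)
  'unhappy' -> no (count: 0)
  'run' -> no (count: 0)
  'walk' -> no (count: 0)
  'play' -> no (count: 0)
  'disagree' -> no (count: 0)
  'unfair' -> no (count: 0)
Total with prefix 'pre': 0

0


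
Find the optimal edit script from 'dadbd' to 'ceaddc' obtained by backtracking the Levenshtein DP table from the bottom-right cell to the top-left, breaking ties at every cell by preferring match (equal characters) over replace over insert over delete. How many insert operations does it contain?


Edit distance = 4. Backtracking from cell (5, 6) with preference match > replace > insert > delete,
then listing the resulting alignment 'dadbd' -> 'ceaddc' left to right:
  Step 1: insert 'c' [insertion #1]
  Step 2: replace d->e
  Step 3: keep 'a'
  Step 4: keep 'd'
  Step 5: replace b->d
  Step 6: replace d->c
Total insertions: 1

1


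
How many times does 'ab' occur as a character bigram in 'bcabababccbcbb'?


Scanning 'bcabababccbcbb' for bigram 'ab':
  Position 0: 'bc' -> no
  Position 1: 'ca' -> no
  Position 2: 'ab' -> MATCH
  Position 3: 'ba' -> no
  Position 4: 'ab' -> MATCH
  Position 5: 'ba' -> no
  Position 6: 'ab' -> MATCH
  Position 7: 'bc' -> no
  Position 8: 'cc' -> no
  Position 9: 'cb' -> no
  Position 10: 'bc' -> no
  Position 11: 'cb' -> no
  Position 12: 'bb' -> no
Total matches: 3

3


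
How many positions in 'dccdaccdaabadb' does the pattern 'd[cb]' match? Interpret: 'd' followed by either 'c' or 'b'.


Pattern: d[cb] means 'd' followed by either 'c' or 'b'.
Scanning 'dccdaccdaabadb' position-by-position:
  Pos 0: window 'dc' -> MATCH
  Pos 1: window 'cc' -> no
  Pos 2: window 'cd' -> no
  Pos 3: window 'da' -> no
  Pos 4: window 'ac' -> no
  Pos 5: window 'cc' -> no
  Pos 6: window 'cd' -> no
  Pos 7: window 'da' -> no
  Pos 8: window 'aa' -> no
  Pos 9: window 'ab' -> no
  Pos 10: window 'ba' -> no
  Pos 11: window 'ad' -> no
  Pos 12: window 'db' -> MATCH
  Pos 13: window 'b' -> no
Total matches: 2

2


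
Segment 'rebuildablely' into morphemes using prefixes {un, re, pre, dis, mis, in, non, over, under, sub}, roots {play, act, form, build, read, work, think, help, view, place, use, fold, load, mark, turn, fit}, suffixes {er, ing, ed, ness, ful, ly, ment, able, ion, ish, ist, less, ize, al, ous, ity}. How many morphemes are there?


Segmenting 'rebuildablely' against the inventory:
  're' -> prefix (morpheme 1)
  'build' -> root (morpheme 2)
  'able' -> suffix (morpheme 3)
  'ly' -> suffix (morpheme 4)
Total morphemes: 4

4


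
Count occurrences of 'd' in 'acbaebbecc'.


Scanning 'acbaebbecc' for 'd':
  No matches found.
Total occurrences of 'd': 0

0


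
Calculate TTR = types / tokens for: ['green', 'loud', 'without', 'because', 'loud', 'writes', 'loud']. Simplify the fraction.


Tokens: 7
Unique types: ('because', 'green', 'loud', 'without', 'writes') = 5
TTR = 5/7
Already in lowest terms.

5/7


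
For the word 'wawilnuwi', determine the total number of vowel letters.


Scanning each character of 'wawilnuwi':
  Position 1: 'w' -> consonant (running count: 0)
  Position 2: 'a' -> vowel (running count: 1)
  Position 3: 'w' -> consonant (running count: 1)
  Position 4: 'i' -> vowel (running count: 2)
  Position 5: 'l' -> consonant (running count: 2)
  Position 6: 'n' -> consonant (running count: 2)
  Position 7: 'u' -> vowel (running count: 3)
  Position 8: 'w' -> consonant (running count: 3)
  Position 9: 'i' -> vowel (running count: 4)
Total vowels: 4

4


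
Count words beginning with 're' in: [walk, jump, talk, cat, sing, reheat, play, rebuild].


Checking each word for prefix 're':
  'walk' -> no (count: 0)
  'jump' -> no (count: 0)
  'talk' -> no (count: 0)
  'cat' -> no (count: 0)
  'sing' -> no (count: 0)
  'reheat' -> YES, starts with 're' (count: 1)
  'play' -> no (count: 1)
  'rebuild' -> YES, starts with 're' (count: 2)
Total with prefix 're': 2

2


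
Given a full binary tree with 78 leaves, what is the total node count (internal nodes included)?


Leaf nodes (terminals): 78
Internal nodes = n - 1 = 78 - 1 = 77
Total = leaves + internal = 78 + 77 = 155

155


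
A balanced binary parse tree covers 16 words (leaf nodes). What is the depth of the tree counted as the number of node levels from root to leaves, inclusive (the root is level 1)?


In a balanced binary tree with n leaves the deepest leaf is ceil(log2(n)) edges below the root,
so counting node levels inclusive of root and leaves gives ceil(log2(n)) + 1 levels.
log2(16) = 4.0000
ceil(4.0000) = 4
levels = 4 + 1 = 5

5


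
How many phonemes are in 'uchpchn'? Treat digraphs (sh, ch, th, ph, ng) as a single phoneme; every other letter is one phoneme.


Parsing 'uchpchn' greedily, digraphs first:
  'u' -> vowel phoneme (phonemes so far: 1)
  'ch' -> digraph (1 consonant phoneme) (phonemes so far: 2)
  'p' -> consonant phoneme (phonemes so far: 3)
  'ch' -> digraph (1 consonant phoneme) (phonemes so far: 4)
  'n' -> consonant phoneme (phonemes so far: 5)
Total phonemes: 5

5


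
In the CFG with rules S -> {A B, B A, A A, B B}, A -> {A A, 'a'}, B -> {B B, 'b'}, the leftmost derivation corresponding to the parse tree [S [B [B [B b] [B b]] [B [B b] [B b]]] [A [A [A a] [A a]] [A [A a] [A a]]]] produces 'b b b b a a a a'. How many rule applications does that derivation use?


Every bracketed nonterminal node [X ...] in the tree is produced by exactly one rule application.
Reading the tree off as a leftmost derivation:
  Step 1: S  =>  B A   (applied S -> B A)
  Step 2: B A  =>  B B A   (applied B -> B B)
  Step 3: B B A  =>  B B B A   (applied B -> B B)
  Step 4: B B B A  =>  b B B A   (applied B -> b)
  Step 5: b B B A  =>  b b B A   (applied B -> b)
  Step 6: b b B A  =>  b b B B A   (applied B -> B B)
  Step 7: b b B B A  =>  b b b B A   (applied B -> b)
  Step 8: b b b B A  =>  b b b b A   (applied B -> b)
  Step 9: b b b b A  =>  b b b b A A   (applied A -> A A)
  Step 10: b b b b A A  =>  b b b b A A A   (applied A -> A A)
  Step 11: b b b b A A A  =>  b b b b a A A   (applied A -> a)
  Step 12: b b b b a A A  =>  b b b b a a A   (applied A -> a)
  Step 13: b b b b a a A  =>  b b b b a a A A   (applied A -> A A)
  Step 14: b b b b a a A A  =>  b b b b a a a A   (applied A -> a)
  Step 15: b b b b a a a A  =>  b b b b a a a a   (applied A -> a)
Final yield: b b b b a a a a
Total rewrite steps: 15

15


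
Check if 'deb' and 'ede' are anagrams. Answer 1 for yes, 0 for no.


Sort characters of 'deb': 'bde'
Sort characters of 'ede': 'dee'
Sorted forms differ -> they are NOT anagrams
Result: 0

0


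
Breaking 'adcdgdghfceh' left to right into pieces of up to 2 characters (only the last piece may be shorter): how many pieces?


'adcdgdghfceh' has 12 characters.
Chunking with max size 2:
  Chunk 1: 'ad' (positions 0-1)
  Chunk 2: 'cd' (positions 2-3)
  Chunk 3: 'gd' (positions 4-5)
  Chunk 4: 'gh' (positions 6-7)
  Chunk 5: 'fc' (positions 8-9)
  Chunk 6: 'eh' (positions 10-11)
Total chunks: ceil(12 / 2) = 6

6


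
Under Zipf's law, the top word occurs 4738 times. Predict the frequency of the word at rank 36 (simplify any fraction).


Zipf's law: freq(rank) = f1 / rank
f1 = 4738, rank = 36
freq = 4738 / 36
GCD(4738, 36) = 2
Simplified: 2369/18

2369/18


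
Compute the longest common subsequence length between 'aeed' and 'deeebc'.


DP table for LCS of 'aeed' and 'deeebc':
       d  e  e  e  b  c
    0  0  0  0  0  0  0
  a 0  0  0  0  0  0  0
  e 0  0  1  1  1  1  1
  e 0  0  1  2  2  2  2
  d 0  1  1  2  2  2  2
LCS: 'ee'
LCS length = 2

2


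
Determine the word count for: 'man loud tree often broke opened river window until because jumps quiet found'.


Counting words by splitting on spaces:
  Word 1: 'man'
  Word 2: 'loud'
  Word 3: 'tree'
  Word 4: 'often'
  Word 5: 'broke'
  Word 6: 'opened'
  Word 7: 'river'
  Word 8: 'window'
  Word 9: 'until'
  Word 10: 'because'
  Word 11: 'jumps'
  Word 12: 'quiet'
  Word 13: 'found'
Total words: 13

13


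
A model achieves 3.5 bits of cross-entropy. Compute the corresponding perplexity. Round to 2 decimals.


Perplexity formula: PP = 2^H
H = 3.5
PP = 2^3.5
Decompose: 2^3.5 = 2^3 * 2^0.5 = 2^3 * sqrt(2)
2^3 = 8, sqrt(2) ~ 1.4142136
PP ~ 8 * 1.4142136 = 11.3137088
Rounded to 2 decimals: 11.31

11.31


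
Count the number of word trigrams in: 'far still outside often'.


Word trigrams from [4] words:
  Trigram 1: (far still outside)
  Trigram 2: (still outside often)
Total word trigrams: 4 - 2 = 2

2


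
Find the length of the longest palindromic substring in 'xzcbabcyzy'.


Scanning 'xzcbabcyzy' for palindromic substrings.
Substring at positions 2-6: 'cbabc'.
Check: reverse('cbabc') = 'cbabc' -> palindrome confirmed.
Neighbouring characters ('z' / 'y') break symmetry, so it cannot extend further.
No longer palindromic substring exists; longest length = 5

5


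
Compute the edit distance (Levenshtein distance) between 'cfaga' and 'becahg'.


Building DP table for s1='cfaga' (len 5) and s2='becahg' (len 6):
       b  e  c  a  h  g
    0  1  2  3  4  5  6
  c 1  1  2  2  3  4  5
  f 2  2  2  3  3  4  5
  a 3  3  3  3  3  4  5
  g 4  4  4  4  4  4  4
  a 5  5  5  5  4  5  5
Edit distance = dp[5][6] = 5

5


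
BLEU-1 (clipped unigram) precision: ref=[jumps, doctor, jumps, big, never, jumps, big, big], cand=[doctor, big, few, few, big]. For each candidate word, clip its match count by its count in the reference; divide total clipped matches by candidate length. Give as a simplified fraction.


Reference word counts: {'big': 3, 'doctor': 1, 'jumps': 3, 'never': 1}
Checking each candidate word (with clipping):
  'doctor' -> in reference (ref count 1, used 1/1) -> match (matches: 1)
  'big' -> in reference (ref count 3, used 1/3) -> match (matches: 2)
  'few' -> not in reference -> no match (matches: 2)
  'few' -> not in reference -> no match (matches: 2)
  'big' -> in reference (ref count 3, used 2/3) -> match (matches: 3)
Clipped matches: 3, Candidate length: 5
Precision = 3/5

3/5


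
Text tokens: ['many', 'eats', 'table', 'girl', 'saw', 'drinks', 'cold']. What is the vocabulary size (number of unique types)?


Listing all tokens and tracking unique types:
  Token 1: 'many' -> NEW (unique so far: 1)
  Token 2: 'eats' -> NEW (unique so far: 2)
  Token 3: 'table' -> NEW (unique so far: 3)
  Token 4: 'girl' -> NEW (unique so far: 4)
  Token 5: 'saw' -> NEW (unique so far: 5)
  Token 6: 'drinks' -> NEW (unique so far: 6)
  Token 7: 'cold' -> NEW (unique so far: 7)
Unique types: ('cold', 'drinks', 'eats', 'girl', 'many', 'saw', 'table')
Vocabulary size: 7

7


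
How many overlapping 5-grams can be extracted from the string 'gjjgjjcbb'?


String 'gjjgjjcbb' has length L = 9.
Number of overlapping n-grams = L - n + 1
Substituting: 9 - 5 + 1 = 5

5


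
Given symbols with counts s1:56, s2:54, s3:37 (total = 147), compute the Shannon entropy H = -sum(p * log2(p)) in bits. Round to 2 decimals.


Computing entropy H = -sum(p_i * log2(p_i)):
  s1: p = 56/147 = 0.3810, -p*log2(p) = 0.5304
  s2: p = 54/147 = 0.3673, -p*log2(p) = 0.5307
  s3: p = 37/147 = 0.2517, -p*log2(p) = 0.5009
H = sum of terms = 1.5620
Rounded to 2 decimals: 1.56

1.56


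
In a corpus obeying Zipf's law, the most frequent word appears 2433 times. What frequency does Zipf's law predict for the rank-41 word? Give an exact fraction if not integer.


Zipf's law: freq(rank) = f1 / rank
f1 = 2433, rank = 41
freq = 2433 / 41
GCD(2433, 41) = 1
Simplified: 2433/41

2433/41


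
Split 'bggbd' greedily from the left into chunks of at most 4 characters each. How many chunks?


'bggbd' has 5 characters.
Chunking with max size 4:
  Chunk 1: 'bggb' (positions 0-3)
  Chunk 2: 'd' (positions 4-4)
Total chunks: ceil(5 / 4) = 2

2


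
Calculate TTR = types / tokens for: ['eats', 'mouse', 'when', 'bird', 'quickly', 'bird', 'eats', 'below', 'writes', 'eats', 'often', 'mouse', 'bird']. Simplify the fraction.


Tokens: 13
Unique types: ('below', 'bird', 'eats', 'mouse', 'often', 'quickly', 'when', 'writes') = 8
TTR = 8/13
Already in lowest terms.

8/13


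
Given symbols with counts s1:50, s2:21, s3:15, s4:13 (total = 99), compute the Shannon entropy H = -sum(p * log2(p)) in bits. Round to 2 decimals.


Computing entropy H = -sum(p_i * log2(p_i)):
  s1: p = 50/99 = 0.5051, -p*log2(p) = 0.4977
  s2: p = 21/99 = 0.2121, -p*log2(p) = 0.4745
  s3: p = 15/99 = 0.1515, -p*log2(p) = 0.4125
  s4: p = 13/99 = 0.1313, -p*log2(p) = 0.3846
H = sum of terms = 1.7693
Rounded to 2 decimals: 1.77

1.77


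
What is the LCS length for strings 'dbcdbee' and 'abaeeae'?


DP table for LCS of 'dbcdbee' and 'abaeeae':
       a  b  a  e  e  a  e
    0  0  0  0  0  0  0  0
  d 0  0  0  0  0  0  0  0
  b 0  0  1  1  1  1  1  1
  c 0  0  1  1  1  1  1  1
  d 0  0  1  1  1  1  1  1
  b 0  0  1  1  1  1  1  1
  e 0  0  1  1  2  2  2  2
  e 0  0  1  1  2  3  3  3
LCS: 'bee'
LCS length = 3

3


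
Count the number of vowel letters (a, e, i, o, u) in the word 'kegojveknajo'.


Scanning each character of 'kegojveknajo':
  Position 1: 'k' -> consonant (running count: 0)
  Position 2: 'e' -> vowel (running count: 1)
  Position 3: 'g' -> consonant (running count: 1)
  Position 4: 'o' -> vowel (running count: 2)
  Position 5: 'j' -> consonant (running count: 2)
  Position 6: 'v' -> consonant (running count: 2)
  Position 7: 'e' -> vowel (running count: 3)
  Position 8: 'k' -> consonant (running count: 3)
  Position 9: 'n' -> consonant (running count: 3)
  Position 10: 'a' -> vowel (running count: 4)
  Position 11: 'j' -> consonant (running count: 4)
  Position 12: 'o' -> vowel (running count: 5)
Total vowels: 5

5


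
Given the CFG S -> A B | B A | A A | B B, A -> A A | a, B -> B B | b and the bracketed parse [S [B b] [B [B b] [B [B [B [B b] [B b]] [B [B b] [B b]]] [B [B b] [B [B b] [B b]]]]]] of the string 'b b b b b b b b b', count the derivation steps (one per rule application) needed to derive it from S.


Every bracketed nonterminal node [X ...] in the tree is produced by exactly one rule application.
Reading the tree off as a leftmost derivation:
  Step 1: S  =>  B B   (applied S -> B B)
  Step 2: B B  =>  b B   (applied B -> b)
  Step 3: b B  =>  b B B   (applied B -> B B)
  Step 4: b B B  =>  b b B   (applied B -> b)
  Step 5: b b B  =>  b b B B   (applied B -> B B)
  Step 6: b b B B  =>  b b B B B   (applied B -> B B)
  Step 7: b b B B B  =>  b b B B B B   (applied B -> B B)
  Step 8: b b B B B B  =>  b b b B B B   (applied B -> b)
  Step 9: b b b B B B  =>  b b b b B B   (applied B -> b)
  Step 10: b b b b B B  =>  b b b b B B B   (applied B -> B B)
  Step 11: b b b b B B B  =>  b b b b b B B   (applied B -> b)
  Step 12: b b b b b B B  =>  b b b b b b B   (applied B -> b)
  Step 13: b b b b b b B  =>  b b b b b b B B   (applied B -> B B)
  Step 14: b b b b b b B B  =>  b b b b b b b B   (applied B -> b)
  Step 15: b b b b b b b B  =>  b b b b b b b B B   (applied B -> B B)
  Step 16: b b b b b b b B B  =>  b b b b b b b b B   (applied B -> b)
  Step 17: b b b b b b b b B  =>  b b b b b b b b b   (applied B -> b)
Final yield: b b b b b b b b b
Total rewrite steps: 17

17


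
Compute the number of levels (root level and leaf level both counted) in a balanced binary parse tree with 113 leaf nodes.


In a balanced binary tree with n leaves the deepest leaf is ceil(log2(n)) edges below the root,
so counting node levels inclusive of root and leaves gives ceil(log2(n)) + 1 levels.
log2(113) = 6.8202
ceil(6.8202) = 7
levels = 7 + 1 = 8

8


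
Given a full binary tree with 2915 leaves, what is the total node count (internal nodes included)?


Leaf nodes (terminals): 2915
Internal nodes = n - 1 = 2915 - 1 = 2914
Total = leaves + internal = 2915 + 2914 = 5829

5829


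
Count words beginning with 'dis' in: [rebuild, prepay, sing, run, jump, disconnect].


Checking each word for prefix 'dis':
  'rebuild' -> no (count: 0)
  'prepay' -> no (count: 0)
  'sing' -> no (count: 0)
  'run' -> no (count: 0)
  'jump' -> no (count: 0)
  'disconnect' -> YES, starts with 'dis' (count: 1)
Total with prefix 'dis': 1

1


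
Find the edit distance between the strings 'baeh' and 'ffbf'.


Building DP table for s1='baeh' (len 4) and s2='ffbf' (len 4):
       f  f  b  f
    0  1  2  3  4
  b 1  1  2  2  3
  a 2  2  2  3  3
  e 3  3  3  3  4
  h 4  4  4  4  4
Edit distance = dp[4][4] = 4

4


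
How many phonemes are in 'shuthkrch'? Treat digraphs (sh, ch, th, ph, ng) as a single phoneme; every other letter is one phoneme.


Parsing 'shuthkrch' greedily, digraphs first:
  'sh' -> digraph (1 consonant phoneme) (phonemes so far: 1)
  'u' -> vowel phoneme (phonemes so far: 2)
  'th' -> digraph (1 consonant phoneme) (phonemes so far: 3)
  'k' -> consonant phoneme (phonemes so far: 4)
  'r' -> consonant phoneme (phonemes so far: 5)
  'ch' -> digraph (1 consonant phoneme) (phonemes so far: 6)
Total phonemes: 6

6


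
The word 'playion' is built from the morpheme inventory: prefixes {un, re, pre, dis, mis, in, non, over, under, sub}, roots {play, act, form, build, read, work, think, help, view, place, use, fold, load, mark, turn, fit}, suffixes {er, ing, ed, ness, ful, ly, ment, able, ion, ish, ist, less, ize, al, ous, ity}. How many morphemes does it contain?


Segmenting 'playion' against the inventory:
  'play' -> root (morpheme 1)
  'ion' -> suffix (morpheme 2)
Total morphemes: 2

2


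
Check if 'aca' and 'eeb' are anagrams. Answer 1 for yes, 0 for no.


Sort characters of 'aca': 'aac'
Sort characters of 'eeb': 'bee'
Sorted forms differ -> they are NOT anagrams
Result: 0

0


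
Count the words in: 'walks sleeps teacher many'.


Counting words by splitting on spaces:
  Word 1: 'walks'
  Word 2: 'sleeps'
  Word 3: 'teacher'
  Word 4: 'many'
Total words: 4

4


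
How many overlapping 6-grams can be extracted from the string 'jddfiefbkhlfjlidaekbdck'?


String 'jddfiefbkhlfjlidaekbdck' has length L = 23.
Number of overlapping n-grams = L - n + 1
Substituting: 23 - 6 + 1 = 18

18


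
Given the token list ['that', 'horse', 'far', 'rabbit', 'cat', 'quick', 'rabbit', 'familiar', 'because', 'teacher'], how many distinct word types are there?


Listing all tokens and tracking unique types:
  Token 1: 'that' -> NEW (unique so far: 1)
  Token 2: 'horse' -> NEW (unique so far: 2)
  Token 3: 'far' -> NEW (unique so far: 3)
  Token 4: 'rabbit' -> NEW (unique so far: 4)
  Token 5: 'cat' -> NEW (unique so far: 5)
  Token 6: 'quick' -> NEW (unique so far: 6)
  Token 7: 'rabbit' -> duplicate (unique so far: 6)
  Token 8: 'familiar' -> NEW (unique so far: 7)
  Token 9: 'because' -> NEW (unique so far: 8)
  Token 10: 'teacher' -> NEW (unique so far: 9)
Unique types: ('because', 'cat', 'familiar', 'far', 'horse', 'quick', 'rabbit', 'teacher', 'that')
Vocabulary size: 9

9


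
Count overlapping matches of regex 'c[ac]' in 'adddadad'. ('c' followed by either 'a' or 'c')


Pattern: c[ac] means 'c' followed by either 'a' or 'c'.
Scanning 'adddadad' position-by-position:
  Pos 0: window 'ad' -> no
  Pos 1: window 'dd' -> no
  Pos 2: window 'dd' -> no
  Pos 3: window 'da' -> no
  Pos 4: window 'ad' -> no
  Pos 5: window 'da' -> no
  Pos 6: window 'ad' -> no
  Pos 7: window 'd' -> no
Total matches: 0

0
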